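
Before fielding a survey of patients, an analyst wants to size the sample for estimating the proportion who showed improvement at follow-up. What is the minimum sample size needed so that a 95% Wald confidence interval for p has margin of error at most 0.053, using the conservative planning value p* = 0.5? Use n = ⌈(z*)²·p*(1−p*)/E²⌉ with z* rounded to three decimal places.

The 95% critical value is z* = 1.960.
p*(1−p*) = 0.2500.
(z*)²·p*(1−p*)/E² = 3.841600·0.2500/0.002809 = 341.901.
Rounding up, n = 342.

n = 342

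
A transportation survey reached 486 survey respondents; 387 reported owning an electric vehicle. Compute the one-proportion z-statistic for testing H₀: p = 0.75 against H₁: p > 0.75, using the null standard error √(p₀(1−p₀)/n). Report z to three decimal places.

z = 2.357

p̂ = 387/486 = 0.79630.
Under H₀, SE = √(p₀(1−p₀)/n) = √(0.75·0.25/486) = √0.000385802 = 0.019642.
z = (0.79630 − 0.75)/0.019642 = 0.04630/0.019642 = 2.357.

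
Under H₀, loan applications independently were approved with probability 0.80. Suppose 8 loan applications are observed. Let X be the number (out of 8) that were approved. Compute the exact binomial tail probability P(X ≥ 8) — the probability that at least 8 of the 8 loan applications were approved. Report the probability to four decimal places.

X is binomial with n = 8 and p = 0.80.
P(X ≥ 8) = C(8,8)·0.80^8·0.20^0.
= 0.167772 = 0.1678.

P = 0.1678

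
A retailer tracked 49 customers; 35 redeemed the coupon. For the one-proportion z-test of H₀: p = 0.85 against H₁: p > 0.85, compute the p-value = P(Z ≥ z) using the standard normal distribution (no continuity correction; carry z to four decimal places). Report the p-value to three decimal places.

p-value = 0.996

With x = 35 successes in n = 49, p̂ = 0.71429.
Null standard error: √(0.85·0.15/49) = √0.002602041 = 0.051010.
Test statistic (full precision, shown to 4 dp): z = (35/49 − 0.85)/SE₀ ≈ -2.6605.
From the standard normal, P(Z ≥ z) = 0.996.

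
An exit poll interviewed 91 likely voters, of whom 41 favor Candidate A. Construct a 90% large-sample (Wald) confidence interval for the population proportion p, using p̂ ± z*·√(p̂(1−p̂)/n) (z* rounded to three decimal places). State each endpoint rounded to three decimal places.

(0.365, 0.536)

Sample proportion p̂ = 41/91 = 0.45055.
SE(p̂) = √(0.45055·0.54945/91) = 0.052157.
z* = 1.645 at the 90% level.
Margin of error: 1.645 × 0.052157 = 0.08580.
CI: 0.45055 ± 0.08580 = (0.365, 0.536).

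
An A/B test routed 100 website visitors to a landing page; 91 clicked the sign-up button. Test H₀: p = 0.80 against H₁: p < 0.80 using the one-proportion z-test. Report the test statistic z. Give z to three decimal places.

z = 2.750

With x = 91 successes in n = 100, p̂ = 0.91000.
SE₀ = √(0.80·0.20/100) = 0.040000.
Test statistic: z = 0.11000/0.040000 = 2.750.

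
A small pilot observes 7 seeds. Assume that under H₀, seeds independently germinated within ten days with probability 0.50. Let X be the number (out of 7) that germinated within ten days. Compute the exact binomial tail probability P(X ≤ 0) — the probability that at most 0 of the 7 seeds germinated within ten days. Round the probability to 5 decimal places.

X is binomial with n = 7 and p = 0.50.
P(X ≤ 0) = C(7,0)·0.50^0·0.50^7.
= 0.007812 = 0.00781.

P = 0.00781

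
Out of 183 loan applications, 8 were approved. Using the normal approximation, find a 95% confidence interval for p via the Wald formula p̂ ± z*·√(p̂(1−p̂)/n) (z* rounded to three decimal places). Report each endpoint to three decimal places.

(0.014, 0.073)

With x = 8 successes in n = 183, p̂ = 0.04372.
Standard error of p̂: √(0.041805/183) = √0.000228441 = 0.015114.
For 95% confidence, z* = 1.960.
Margin of error: 1.960 × 0.015114 = 0.02962.
So the interval runs from 0.014 to 0.073.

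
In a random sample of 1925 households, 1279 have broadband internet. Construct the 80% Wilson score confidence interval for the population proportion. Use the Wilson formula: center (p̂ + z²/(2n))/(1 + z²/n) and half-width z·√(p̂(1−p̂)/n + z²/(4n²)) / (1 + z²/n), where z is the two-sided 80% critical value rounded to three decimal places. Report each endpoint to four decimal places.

Here p̂ = 1279/1925 = 0.66442 and z = 1.282 (z² = 1.643524).
1 + z²/n = 1.000854.
Center = (0.66442 + 0.000427)/1.000854 = 0.66428.
Radicand: p̂(1−p̂)/n + z²/(4n²) = 0.000115827 + 0.000000111 = 0.000115938.
Half-width = z·√(radicand)/denom = 1.282·0.010767/1.000854 = 0.01379.
Interval: 0.66428 ± 0.01379 → (0.6505, 0.6781).

(0.6505, 0.6781)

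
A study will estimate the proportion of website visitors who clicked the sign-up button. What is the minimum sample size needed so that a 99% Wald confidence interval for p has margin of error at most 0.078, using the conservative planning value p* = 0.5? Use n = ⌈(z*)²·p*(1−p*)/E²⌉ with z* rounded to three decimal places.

The 99% critical value is z* = 2.576.
p*(1−p*) = 0.50·0.50 = 0.2500.
(z*)²·p*(1−p*)/E² = 6.635776·0.2500/0.006084 = 272.673.
⌈272.673⌉ = 273.

n = 273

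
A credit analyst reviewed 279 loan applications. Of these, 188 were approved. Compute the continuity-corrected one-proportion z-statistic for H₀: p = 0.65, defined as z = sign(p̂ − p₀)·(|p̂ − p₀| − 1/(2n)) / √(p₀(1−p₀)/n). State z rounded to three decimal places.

p̂ = 188/279 = 0.67384. p̂ − p₀ = 0.023835.
1/(2n) = 0.001792.
Corrected numerator: |0.023835| − 0.001792 = 0.022043.
SE₀ = √(0.65·0.35/279) = 0.028555.
z = (+)0.022043/0.028555 = 0.772.

z = 0.772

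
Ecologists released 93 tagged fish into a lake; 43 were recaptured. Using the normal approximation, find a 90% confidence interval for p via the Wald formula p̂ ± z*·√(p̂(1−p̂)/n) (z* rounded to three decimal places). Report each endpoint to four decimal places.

(0.3773, 0.5474)

The sample proportion is 43/93 = 0.46237.
SE = √(p̂(1−p̂)/n) = √(0.248584/93) = 0.051701.
The 90% critical value is z* = 1.645.
Margin of error: 1.645 × 0.051701 = 0.08505.
So the interval runs from 0.3773 to 0.5474.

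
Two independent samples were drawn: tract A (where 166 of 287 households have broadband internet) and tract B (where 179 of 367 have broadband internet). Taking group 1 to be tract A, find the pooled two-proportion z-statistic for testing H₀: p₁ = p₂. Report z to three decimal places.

p̂₁ = 166/287 = 0.57840, p̂₂ = 179/367 = 0.48774.
Pooling: p̂ = 345/654 = 0.52752.
Pooled SE = √[0.2492425·0.00620912] ≈ 0.039339.
z = 0.09066/0.039339 = 2.305.

z = 2.305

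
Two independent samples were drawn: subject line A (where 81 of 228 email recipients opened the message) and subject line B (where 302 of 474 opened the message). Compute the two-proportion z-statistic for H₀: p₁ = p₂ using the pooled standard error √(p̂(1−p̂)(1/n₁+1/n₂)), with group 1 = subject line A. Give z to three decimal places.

z = -7.024

Sample proportions: p̂₁ = 81/228 = 0.35526 and p̂₂ = 302/474 = 0.63713.
Pooled p̂ = (81+302)/(228+474) = 383/702 = 0.54558.
SE = √[p̂(1−p̂)(1/n₁+1/n₂)] = √[0.54558·0.45442·(1/228+1/474)] ≈ 0.040130.
z = (p̂₁ − p̂₂)/SE = (0.35526 − 0.63713)/0.040130 = -0.28187/0.040130 = -7.024.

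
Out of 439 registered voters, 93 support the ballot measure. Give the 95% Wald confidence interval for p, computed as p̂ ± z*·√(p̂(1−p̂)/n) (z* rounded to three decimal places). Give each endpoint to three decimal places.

p̂ = 93/439 = 0.21185.
SE(p̂) = √(0.21185·0.78815/439) = 0.019502.
z* = 1.960 at the 95% level.
Margin of error: 1.960 × 0.019502 = 0.03822.
So the interval runs from 0.174 to 0.250.

(0.174, 0.250)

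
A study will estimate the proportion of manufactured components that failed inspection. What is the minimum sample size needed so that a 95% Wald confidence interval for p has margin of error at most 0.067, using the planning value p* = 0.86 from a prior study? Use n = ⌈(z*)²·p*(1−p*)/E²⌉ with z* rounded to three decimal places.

For 95% confidence, z* = 1.960.
p*(1−p*) = 0.1204.
(z*)²·p*(1−p*)/E² = 3.841600·0.1204/0.004489 = 103.036.
Rounding up, n = 104.

n = 104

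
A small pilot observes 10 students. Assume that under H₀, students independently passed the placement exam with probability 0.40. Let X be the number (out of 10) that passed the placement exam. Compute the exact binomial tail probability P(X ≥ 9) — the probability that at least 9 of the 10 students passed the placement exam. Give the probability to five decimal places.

X is binomial with n = 10 and p = 0.40.
P(X ≥ 9) = C(10,9)·0.40^9·0.60^1 + C(10,10)·0.40^10·0.60^0.
= 0.001573 + 0.000105 = 0.00168.

P = 0.00168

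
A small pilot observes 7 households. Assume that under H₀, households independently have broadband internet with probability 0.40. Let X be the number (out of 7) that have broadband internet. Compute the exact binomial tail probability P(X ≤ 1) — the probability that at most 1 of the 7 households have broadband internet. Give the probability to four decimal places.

P = 0.1586

X ~ Binomial(n=7, p=0.40).
P(X ≤ 1) = C(7,0)·0.40^0·0.60^7 + C(7,1)·0.40^1·0.60^6.
= 0.027994 + 0.130637 = 0.1586.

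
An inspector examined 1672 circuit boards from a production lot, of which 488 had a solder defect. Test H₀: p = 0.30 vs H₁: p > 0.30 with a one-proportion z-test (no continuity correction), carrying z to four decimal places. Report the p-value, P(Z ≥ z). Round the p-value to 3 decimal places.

The sample proportion is 488/1672 = 0.29187.
SE₀ = √(0.30·0.70/1672) = 0.011207.
z = (p̂ − p₀)/SE = (488/1672 − 0.30)/0.011207 ≈ -0.7258.
p-value = P(Z ≥ z) with z = -0.7258 → 0.766.

p-value = 0.766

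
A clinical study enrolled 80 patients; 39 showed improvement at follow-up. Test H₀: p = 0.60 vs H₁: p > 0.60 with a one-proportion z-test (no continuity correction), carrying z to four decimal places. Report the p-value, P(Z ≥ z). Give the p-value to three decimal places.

Sample proportion p̂ = 39/80 = 0.48750.
Null standard error: √(0.60·0.40/80) = √0.003000000 = 0.054772.
Test statistic (full precision, shown to 4 dp): z = (39/80 − 0.60)/SE₀ ≈ -2.0540.
p-value = P(Z ≥ z) with z = -2.0540 → 0.980.

p-value = 0.980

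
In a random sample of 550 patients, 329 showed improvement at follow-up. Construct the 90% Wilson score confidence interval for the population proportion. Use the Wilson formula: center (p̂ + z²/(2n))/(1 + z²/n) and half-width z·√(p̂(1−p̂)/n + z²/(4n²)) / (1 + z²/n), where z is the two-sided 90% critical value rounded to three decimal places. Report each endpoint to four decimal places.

(0.5634, 0.6320)

Here p̂ = 329/550 = 0.59818 and z = 1.645 (z² = 2.706025).
Denominator 1 + z²/n = 1 + 2.706025/550 = 1.004920.
Center = (0.59818 + 0.002460)/1.004920 = 0.59770.
Radicand: p̂(1−p̂)/n + z²/(4n²) = 0.000437019 + 0.000002236 = 0.000439255.
Half-width = z·√(radicand)/denom = 1.645·0.020958/1.004920 = 0.03431.
CI: 0.59770 ± 0.03431 = (0.5634, 0.6320).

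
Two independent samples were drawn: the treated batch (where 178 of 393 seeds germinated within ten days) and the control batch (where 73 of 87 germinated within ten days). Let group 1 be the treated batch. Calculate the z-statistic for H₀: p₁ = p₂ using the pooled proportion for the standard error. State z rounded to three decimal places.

Sample proportions: p̂₁ = 178/393 = 0.45293 and p̂₂ = 73/87 = 0.83908.
Pooled p̂ = (178+73)/(393+87) = 251/480 = 0.52292.
SE = √[p̂(1−p̂)(1/n₁+1/n₂)] = √[0.52292·0.47708·(1/393+1/87)] ≈ 0.059180.
z = -0.38615/0.059180 = -6.525.

z = -6.525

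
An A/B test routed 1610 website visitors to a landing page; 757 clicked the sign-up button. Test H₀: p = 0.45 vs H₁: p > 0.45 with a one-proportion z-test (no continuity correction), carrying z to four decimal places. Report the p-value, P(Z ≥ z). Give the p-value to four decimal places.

p̂ = 757/1610 = 0.47019.
SE₀ = √(0.45·0.55/1610) = 0.012399.
z = (p̂ − p₀)/SE = (757/1610 − 0.45)/0.012399 ≈ 1.6281.
From the standard normal, P(Z ≥ z) = 0.0518.

p-value = 0.0518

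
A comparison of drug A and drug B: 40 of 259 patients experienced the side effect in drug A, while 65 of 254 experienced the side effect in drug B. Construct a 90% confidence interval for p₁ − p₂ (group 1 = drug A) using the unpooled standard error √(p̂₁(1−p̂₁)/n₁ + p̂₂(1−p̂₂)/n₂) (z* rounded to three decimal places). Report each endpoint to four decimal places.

(-0.1597, -0.0432)

p̂₁ = 0.15444, p̂₂ = 0.25591, so the observed difference is -0.10147.
Unpooled SE = √(p̂₁(1−p̂₁)/n₁ + p̂₂(1−p̂₂)/n₂) = √(0.000504202 + 0.000749677) = 0.035410.
z* = 1.645 at the 90% level. Margin of error = 0.05825.
CI: -0.10147 ± 0.05825 = (-0.1597, -0.0432).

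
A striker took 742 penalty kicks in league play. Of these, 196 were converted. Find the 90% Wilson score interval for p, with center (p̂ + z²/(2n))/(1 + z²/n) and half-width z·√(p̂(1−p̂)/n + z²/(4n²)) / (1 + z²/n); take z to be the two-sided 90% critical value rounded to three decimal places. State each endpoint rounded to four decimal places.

Here p̂ = 196/742 = 0.26415 and z = 1.645 (z² = 2.706025).
Denominator 1 + z²/n = 1 + 2.706025/742 = 1.003647.
Adjusted center: (0.26415 + z²/(2n))/1.003647 = 0.26501.
Radicand: p̂(1−p̂)/n + z²/(4n²) = 0.000261961 + 0.000001229 = 0.000263190.
Half-width = z·√(radicand)/denom = 1.645·0.016223/1.003647 = 0.02659.
Interval: 0.26501 ± 0.02659 → (0.2384, 0.2916).

(0.2384, 0.2916)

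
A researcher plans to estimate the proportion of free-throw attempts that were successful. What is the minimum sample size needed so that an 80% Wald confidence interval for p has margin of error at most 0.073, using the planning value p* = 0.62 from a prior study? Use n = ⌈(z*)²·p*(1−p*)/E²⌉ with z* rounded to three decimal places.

n = 73

The 80% critical value is z* = 1.282.
p*(1−p*) = 0.62·0.38 = 0.2356.
Required n before rounding: 1.643524 × 0.2356 / 0.073² = 72.662.
⌈72.662⌉ = 73.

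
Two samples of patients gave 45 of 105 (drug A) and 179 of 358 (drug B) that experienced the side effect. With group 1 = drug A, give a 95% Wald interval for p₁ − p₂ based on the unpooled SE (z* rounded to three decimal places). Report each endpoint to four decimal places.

(-0.1793, 0.0365)

p̂₁ = 45/105 = 0.42857, p̂₂ = 179/358 = 0.50000; p̂₁ − p̂₂ = -0.07143.
SE = √(0.002332362 + 0.000698324) = √0.003030686 = 0.055052.
For 95% confidence, z* = 1.960. Margin of error = 0.10790.
Interval: -0.07143 ± 0.10790 → (-0.1793, 0.0365).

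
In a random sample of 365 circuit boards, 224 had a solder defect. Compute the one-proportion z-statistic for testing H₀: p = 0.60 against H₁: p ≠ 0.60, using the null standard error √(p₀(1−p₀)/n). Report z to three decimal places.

z = 0.534

With x = 224 successes in n = 365, p̂ = 0.61370.
Null standard error: √(0.60·0.40/365) = √0.000657534 = 0.025642.
z = (0.61370 − 0.60)/0.025642 = 0.01370/0.025642 = 0.534.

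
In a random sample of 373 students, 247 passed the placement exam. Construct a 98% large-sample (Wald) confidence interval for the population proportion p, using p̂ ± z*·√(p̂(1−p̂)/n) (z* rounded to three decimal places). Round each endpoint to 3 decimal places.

With x = 247 successes in n = 373, p̂ = 0.66220.
SE = √(p̂(1−p̂)/n) = √(0.223692/373) = 0.024489.
The 98% critical value is z* = 2.326.
Margin = 2.326·0.024489 = 0.05696.
So the interval runs from 0.605 to 0.719.

(0.605, 0.719)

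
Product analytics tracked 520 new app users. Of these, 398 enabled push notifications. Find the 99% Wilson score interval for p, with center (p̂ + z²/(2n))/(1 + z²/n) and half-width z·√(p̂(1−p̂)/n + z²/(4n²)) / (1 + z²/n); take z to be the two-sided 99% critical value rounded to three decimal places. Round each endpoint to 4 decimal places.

(0.7144, 0.8097)

p̂ = 398/520 = 0.76538; z = 2.576, so z² = 6.635776.
Denominator 1 + z²/n = 1 + 6.635776/520 = 1.012761.
Adjusted center: (0.76538 + z²/(2n))/1.012761 = 0.76204.
Radicand: p̂(1−p̂)/n + z²/(4n²) = 0.000345329 + 0.000006135 = 0.000351464.
Half-width = z·√(radicand)/denom = 2.576·0.018747/1.012761 = 0.04768.
CI: 0.76204 ± 0.04768 = (0.7144, 0.8097).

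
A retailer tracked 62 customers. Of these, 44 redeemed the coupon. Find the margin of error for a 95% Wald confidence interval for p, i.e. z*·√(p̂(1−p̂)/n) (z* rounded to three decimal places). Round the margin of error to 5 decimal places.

ME = 0.11299

Sample proportion p̂ = 44/62 = 0.70968.
SE = √(p̂(1−p̂)/n) = √(0.206035/62) = 0.057647.
z* = 1.960 at the 95% level.
Margin of error = z*·SE = 1.960 × 0.057647 = 0.11299.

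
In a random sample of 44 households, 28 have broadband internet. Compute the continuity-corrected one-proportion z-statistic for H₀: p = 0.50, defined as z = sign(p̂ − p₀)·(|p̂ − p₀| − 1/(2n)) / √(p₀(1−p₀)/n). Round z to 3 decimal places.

Sample proportion p̂ = 28/44 = 0.63636. p̂ − p₀ = 0.136364.
1/(2n) = 0.011364.
Corrected numerator: |0.136364| − 0.011364 = 0.125000.
SE₀ = √(0.50·0.50/44) = 0.075378.
z = +0.125000/0.075378 = 1.658.

z = 1.658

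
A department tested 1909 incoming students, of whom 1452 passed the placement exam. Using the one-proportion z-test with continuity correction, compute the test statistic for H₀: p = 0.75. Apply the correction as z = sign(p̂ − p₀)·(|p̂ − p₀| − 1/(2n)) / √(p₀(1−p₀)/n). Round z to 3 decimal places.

With x = 1452 successes in n = 1909, p̂ = 0.76061. p̂ − p₀ = 0.010608.
1/(2n) = 0.000262.
Corrected numerator: |0.010608| − 0.000262 = 0.010346.
Under H₀, SE = √(p₀(1−p₀)/n) = √(0.75·0.25/1909) = √0.000098219 = 0.009911.
z = +0.010346/0.009911 = 1.044.

z = 1.044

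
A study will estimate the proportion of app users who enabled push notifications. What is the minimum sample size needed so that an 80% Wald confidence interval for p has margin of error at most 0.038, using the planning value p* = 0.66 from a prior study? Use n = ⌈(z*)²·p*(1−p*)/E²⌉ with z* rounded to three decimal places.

The 80% critical value is z* = 1.282.
p*(1−p*) = 0.66·0.34 = 0.2244.
(z*)²·p*(1−p*)/E² = 1.643524·0.2244/0.001444 = 255.406.
⌈255.406⌉ = 256.

n = 256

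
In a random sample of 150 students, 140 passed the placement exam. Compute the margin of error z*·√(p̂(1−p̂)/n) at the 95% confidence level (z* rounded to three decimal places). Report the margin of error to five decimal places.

ME = 0.03992

p̂ = 140/150 = 0.93333.
SE(p̂) = √(0.93333·0.06667/150) = 0.020367.
For 95% confidence, z* = 1.960.
So ME = 0.03992.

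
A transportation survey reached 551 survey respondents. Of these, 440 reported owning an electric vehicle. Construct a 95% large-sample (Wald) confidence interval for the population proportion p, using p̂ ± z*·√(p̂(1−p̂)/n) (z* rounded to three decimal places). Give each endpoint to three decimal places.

Sample proportion p̂ = 440/551 = 0.79855.
Standard error of p̂: √(0.160869/551) = √0.000291958 = 0.017087.
For 95% confidence, z* = 1.960.
Margin of error: 1.960 × 0.017087 = 0.03349.
CI: 0.79855 ± 0.03349 = (0.765, 0.832).

(0.765, 0.832)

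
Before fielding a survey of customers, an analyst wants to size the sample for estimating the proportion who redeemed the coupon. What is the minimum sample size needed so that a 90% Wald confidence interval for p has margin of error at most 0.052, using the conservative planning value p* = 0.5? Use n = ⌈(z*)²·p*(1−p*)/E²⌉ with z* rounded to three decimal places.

z* = 1.645 at the 90% level.
p*(1−p*) = 0.50·0.50 = 0.2500.
(z*)²·p*(1−p*)/E² = 2.706025·0.2500/0.002704 = 250.187.
⌈250.187⌉ = 251.

n = 251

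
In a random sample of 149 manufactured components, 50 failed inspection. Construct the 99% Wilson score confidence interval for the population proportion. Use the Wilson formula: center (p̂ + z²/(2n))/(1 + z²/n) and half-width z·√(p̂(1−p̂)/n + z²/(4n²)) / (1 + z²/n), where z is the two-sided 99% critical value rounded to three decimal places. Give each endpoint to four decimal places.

(0.2448, 0.4403)

Here p̂ = 50/149 = 0.33557 and z = 2.576 (z² = 6.635776).
1 + z²/n = 1.044535.
Adjusted center: (0.33557 + z²/(2n))/1.044535 = 0.34258.
Radicand: p̂(1−p̂)/n + z²/(4n²) = 0.001496396 + 0.000074724 = 0.001571120.
Half-width = z·√(radicand)/denom = 2.576·0.039637/1.044535 = 0.09775.
So the interval runs from 0.2448 to 0.4403.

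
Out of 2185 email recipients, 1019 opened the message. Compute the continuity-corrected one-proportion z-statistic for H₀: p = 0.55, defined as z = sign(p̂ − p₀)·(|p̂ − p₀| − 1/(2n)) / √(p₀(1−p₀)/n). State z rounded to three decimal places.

z = -7.837

Sample proportion p̂ = 1019/2185 = 0.46636. p̂ − p₀ = -0.083638.
1/(2n) = 0.000229.
Corrected numerator: |-0.083638| − 0.000229 = 0.083409.
Null standard error: √(0.55·0.45/2185) = √0.000113272 = 0.010643.
z = (−)0.083409/0.010643 = -7.837.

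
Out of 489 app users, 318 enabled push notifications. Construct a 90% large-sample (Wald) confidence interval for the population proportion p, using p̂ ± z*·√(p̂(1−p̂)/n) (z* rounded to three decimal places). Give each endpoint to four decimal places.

(0.6148, 0.6858)

Sample proportion p̂ = 318/489 = 0.65031.
SE = √(p̂(1−p̂)/n) = √(0.227408/489) = 0.021565.
The 90% critical value is z* = 1.645.
Margin of error: 1.645 × 0.021565 = 0.03547.
CI: 0.65031 ± 0.03547 = (0.6148, 0.6858).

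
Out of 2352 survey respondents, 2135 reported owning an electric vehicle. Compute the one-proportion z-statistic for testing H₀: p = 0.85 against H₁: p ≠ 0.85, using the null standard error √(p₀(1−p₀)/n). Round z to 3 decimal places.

Sample proportion p̂ = 2135/2352 = 0.90774.
Under H₀, SE = √(p₀(1−p₀)/n) = √(0.85·0.15/2352) = √0.000054209 = 0.007363.
Test statistic: z = 0.05774/0.007363 = 7.842.

z = 7.842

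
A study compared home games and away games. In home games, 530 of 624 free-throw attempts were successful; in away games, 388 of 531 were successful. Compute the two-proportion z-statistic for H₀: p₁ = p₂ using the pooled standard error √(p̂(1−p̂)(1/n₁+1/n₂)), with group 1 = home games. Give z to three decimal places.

z = 4.977

Sample proportions: p̂₁ = 530/624 = 0.84936 and p̂₂ = 388/531 = 0.73070.
Pooled p̂ = (530+388)/(624+531) = 918/1155 = 0.79481.
Pooled SE = √[0.1630899·0.00348580] ≈ 0.023843.
z = (p̂₁ − p̂₂)/SE = (0.84936 − 0.73070)/0.023843 = 0.11866/0.023843 = 4.977.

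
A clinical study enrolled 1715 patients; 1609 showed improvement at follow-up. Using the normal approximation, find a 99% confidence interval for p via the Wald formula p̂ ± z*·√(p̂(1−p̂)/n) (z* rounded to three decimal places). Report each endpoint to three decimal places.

With x = 1609 successes in n = 1715, p̂ = 0.93819.
Standard error of p̂: √(0.057987/1715) = √0.000033812 = 0.005815.
For 99% confidence, z* = 2.576.
Margin = 2.576·0.005815 = 0.01498.
Interval: 0.93819 ± 0.01498 → (0.923, 0.953).

(0.923, 0.953)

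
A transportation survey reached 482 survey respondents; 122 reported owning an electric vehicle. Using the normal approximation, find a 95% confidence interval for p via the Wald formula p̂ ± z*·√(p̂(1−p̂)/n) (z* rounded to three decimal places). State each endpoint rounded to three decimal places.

(0.214, 0.292)

With x = 122 successes in n = 482, p̂ = 0.25311.
Standard error of p̂: √(0.189046/482) = √0.000392212 = 0.019804.
The 95% critical value is z* = 1.960.
Margin of error: 1.960 × 0.019804 = 0.03882.
Interval: 0.25311 ± 0.03882 → (0.214, 0.292).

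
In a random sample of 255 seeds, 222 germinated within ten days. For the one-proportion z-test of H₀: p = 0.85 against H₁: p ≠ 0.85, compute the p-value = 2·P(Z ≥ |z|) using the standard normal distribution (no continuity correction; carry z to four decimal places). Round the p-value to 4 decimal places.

p-value = 0.3572

With x = 222 successes in n = 255, p̂ = 0.87059.
Null standard error: √(0.85·0.15/255) = √0.000500000 = 0.022361.
z = (p̂ − p₀)/SE = (222/255 − 0.85)/0.022361 ≈ 0.9207.
p-value = 2·P(Z ≥ |z|) with z = 0.9207 → 0.3572.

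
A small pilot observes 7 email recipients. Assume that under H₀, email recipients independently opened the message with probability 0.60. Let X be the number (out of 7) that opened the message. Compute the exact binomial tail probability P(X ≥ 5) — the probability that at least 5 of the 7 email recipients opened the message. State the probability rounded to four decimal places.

X is binomial with n = 7 and p = 0.60.
P(X ≥ 5) = C(7,5)·0.60^5·0.40^2 + C(7,6)·0.60^6·0.40^1 + C(7,7)·0.60^7·0.40^0.
= 0.261274 + 0.130637 + 0.027994 = 0.4199.

P = 0.4199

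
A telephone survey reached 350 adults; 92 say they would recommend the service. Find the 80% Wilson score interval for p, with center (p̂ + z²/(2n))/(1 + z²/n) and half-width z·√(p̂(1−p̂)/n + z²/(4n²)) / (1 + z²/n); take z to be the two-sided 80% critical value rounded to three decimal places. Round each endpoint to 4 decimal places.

p̂ = 92/350 = 0.26286; z = 1.282, so z² = 1.643524.
1 + z²/n = 1.004696.
Center = (0.26286 + 0.002348)/1.004696 = 0.26397.
Radicand: p̂(1−p̂)/n + z²/(4n²) = 0.000553609 + 0.000003354 = 0.000556963.
Half-width = z·√(radicand)/denom = 1.282·0.023600/1.004696 = 0.03011.
So the interval runs from 0.2339 to 0.2941.

(0.2339, 0.2941)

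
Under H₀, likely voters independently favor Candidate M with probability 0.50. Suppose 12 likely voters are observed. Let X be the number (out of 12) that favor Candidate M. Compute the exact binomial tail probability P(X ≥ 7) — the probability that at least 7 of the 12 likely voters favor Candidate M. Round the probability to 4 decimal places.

P = 0.3872

X is binomial with n = 12 and p = 0.50.
P(X ≥ 7) = Σ_{j=7}^{12} C(12,j)·0.50^j·0.50^{12−j}.
= 0.193359 + 0.120850 + 0.053711 + 0.016113 + 0.002930 + 0.000244 = 0.3872.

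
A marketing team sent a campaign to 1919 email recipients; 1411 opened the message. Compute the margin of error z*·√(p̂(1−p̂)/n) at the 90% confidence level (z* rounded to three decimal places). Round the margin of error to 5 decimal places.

ME = 0.01657

With x = 1411 successes in n = 1919, p̂ = 0.73528.
SE = √(p̂(1−p̂)/n) = √(0.194644/1919) = 0.010071.
For 90% confidence, z* = 1.645.
Margin of error = z*·SE = 1.645 × 0.010071 = 0.01657.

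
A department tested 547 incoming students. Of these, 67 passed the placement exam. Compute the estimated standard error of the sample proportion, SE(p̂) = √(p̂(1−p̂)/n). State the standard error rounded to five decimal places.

SE = 0.01402

With x = 67 successes in n = 547, p̂ = 0.12249.
p̂(1−p̂) = 0.107486.
SE = √(0.107486/547) = √0.000196501 = 0.01402.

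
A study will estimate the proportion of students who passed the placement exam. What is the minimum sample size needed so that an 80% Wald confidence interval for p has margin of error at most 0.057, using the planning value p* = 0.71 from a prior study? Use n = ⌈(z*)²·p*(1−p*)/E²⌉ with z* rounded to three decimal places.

n = 105

z* = 1.282 at the 80% level.
p*(1−p*) = 0.71·0.29 = 0.2059.
(z*)²·p*(1−p*)/E² = 1.643524·0.2059/0.003249 = 104.156.
⌈104.156⌉ = 105.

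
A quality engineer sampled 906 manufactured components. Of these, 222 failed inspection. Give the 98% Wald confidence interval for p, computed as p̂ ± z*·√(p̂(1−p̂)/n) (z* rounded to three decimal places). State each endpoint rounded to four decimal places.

Sample proportion p̂ = 222/906 = 0.24503.
Standard error of p̂: √(0.184992/906) = √0.000204185 = 0.014289.
z* = 2.326 at the 98% level.
Margin = 2.326·0.014289 = 0.03324.
CI: 0.24503 ± 0.03324 = (0.2118, 0.2783).

(0.2118, 0.2783)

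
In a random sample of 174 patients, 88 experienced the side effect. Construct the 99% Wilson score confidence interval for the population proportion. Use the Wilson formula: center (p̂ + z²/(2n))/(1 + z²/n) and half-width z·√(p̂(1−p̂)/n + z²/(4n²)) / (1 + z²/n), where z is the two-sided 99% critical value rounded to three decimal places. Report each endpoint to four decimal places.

(0.4097, 0.6014)

p̂ = 88/174 = 0.50575; z = 2.576, so z² = 6.635776.
Denominator 1 + z²/n = 1 + 6.635776/174 = 1.038137.
Adjusted center: (0.50575 + z²/(2n))/1.038137 = 0.50554.
Radicand: p̂(1−p̂)/n + z²/(4n²) = 0.001436592 + 0.000054794 = 0.001491386.
Half-width = 2.576·√0.001491386/1.038137 = 0.09583.
CI: 0.50554 ± 0.09583 = (0.4097, 0.6014).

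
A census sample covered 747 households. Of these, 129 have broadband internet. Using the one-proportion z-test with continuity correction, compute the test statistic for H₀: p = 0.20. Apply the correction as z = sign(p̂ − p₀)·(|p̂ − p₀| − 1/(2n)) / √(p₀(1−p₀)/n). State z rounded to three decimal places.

With x = 129 successes in n = 747, p̂ = 0.17269. p̂ − p₀ = -0.027309.
Continuity correction 1/(2n) = 1/1494 = 0.000669.
Corrected numerator: |-0.027309| − 0.000669 = 0.026640.
SE₀ = √(0.20·0.80/747) = 0.014635.
z = (−)0.026640/0.014635 = -1.820.

z = -1.820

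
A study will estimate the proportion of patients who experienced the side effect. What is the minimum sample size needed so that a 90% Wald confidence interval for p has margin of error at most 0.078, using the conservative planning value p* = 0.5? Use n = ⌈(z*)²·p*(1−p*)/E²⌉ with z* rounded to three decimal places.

n = 112

z* = 1.645 at the 90% level.
p*(1−p*) = 0.2500.
Required n before rounding: 2.706025 × 0.2500 / 0.078² = 111.194.
Rounding up, n = 112.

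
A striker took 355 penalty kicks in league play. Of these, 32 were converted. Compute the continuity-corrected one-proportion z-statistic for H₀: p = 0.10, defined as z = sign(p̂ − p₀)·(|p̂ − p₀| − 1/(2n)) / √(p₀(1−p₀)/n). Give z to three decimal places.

z = -0.531

The sample proportion is 32/355 = 0.09014. p̂ − p₀ = -0.009859.
1/(2n) = 0.001408.
Corrected numerator: |-0.009859| − 0.001408 = 0.008451.
Null standard error: √(0.10·0.90/355) = √0.000253521 = 0.015922.
z = (−)0.008451/0.015922 = -0.531.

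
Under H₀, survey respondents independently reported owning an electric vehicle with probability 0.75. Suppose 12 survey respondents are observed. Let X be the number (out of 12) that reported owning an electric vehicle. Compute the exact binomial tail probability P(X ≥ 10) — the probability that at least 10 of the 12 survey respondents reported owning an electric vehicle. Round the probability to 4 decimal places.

X ~ Binomial(n=12, p=0.75).
P(X ≥ 10) = C(12,10)·0.75^10·0.25^2 + C(12,11)·0.75^11·0.25^1 + C(12,12)·0.75^12·0.25^0.
= 0.232293 + 0.126705 + 0.031676 = 0.3907.

P = 0.3907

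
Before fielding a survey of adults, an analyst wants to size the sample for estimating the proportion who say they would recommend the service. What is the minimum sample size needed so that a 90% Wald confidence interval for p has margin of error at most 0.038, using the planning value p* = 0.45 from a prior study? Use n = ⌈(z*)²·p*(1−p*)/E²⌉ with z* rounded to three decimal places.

n = 464

The 90% critical value is z* = 1.645.
p*(1−p*) = 0.2475.
Required n before rounding: 2.706025 × 0.2475 / 0.038² = 463.810.
Rounding up, n = 464.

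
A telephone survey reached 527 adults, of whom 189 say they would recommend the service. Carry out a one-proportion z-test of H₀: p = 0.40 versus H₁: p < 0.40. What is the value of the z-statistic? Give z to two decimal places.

z = -1.94

Sample proportion p̂ = 189/527 = 0.35863.
SE₀ = √(0.40·0.60/527) = 0.021340.
Test statistic: z = -0.04137/0.021340 = -1.94.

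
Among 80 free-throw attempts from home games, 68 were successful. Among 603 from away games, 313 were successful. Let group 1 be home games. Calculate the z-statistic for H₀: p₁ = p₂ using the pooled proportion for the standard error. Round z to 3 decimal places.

Sample proportions: p̂₁ = 68/80 = 0.85000 and p̂₂ = 313/603 = 0.51907.
Pooling: p̂ = 381/683 = 0.55783.
Pooled SE = √[0.2466553·0.01415837] ≈ 0.059095.
z = 0.33093/0.059095 = 5.600.

z = 5.600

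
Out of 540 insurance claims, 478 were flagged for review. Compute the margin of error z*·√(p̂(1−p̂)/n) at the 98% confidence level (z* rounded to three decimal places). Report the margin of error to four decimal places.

p̂ = 478/540 = 0.88519.
SE(p̂) = √(0.88519·0.11481/540) = 0.013719.
z* = 2.326 at the 98% level.
So ME = 0.0319.

ME = 0.0319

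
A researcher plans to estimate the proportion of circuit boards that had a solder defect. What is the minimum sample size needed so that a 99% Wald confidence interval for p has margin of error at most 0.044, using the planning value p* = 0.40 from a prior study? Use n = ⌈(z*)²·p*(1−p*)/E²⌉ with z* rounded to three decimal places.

n = 823

The 99% critical value is z* = 2.576.
p*(1−p*) = 0.2400.
(z*)²·p*(1−p*)/E² = 6.635776·0.2400/0.001936 = 822.617.
⌈822.617⌉ = 823.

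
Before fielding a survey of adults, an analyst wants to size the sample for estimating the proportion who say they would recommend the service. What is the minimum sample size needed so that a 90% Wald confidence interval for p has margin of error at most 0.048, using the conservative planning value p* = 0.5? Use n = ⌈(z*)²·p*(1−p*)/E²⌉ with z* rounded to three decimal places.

z* = 1.645 at the 90% level.
p*(1−p*) = 0.50·0.50 = 0.2500.
(z*)²·p*(1−p*)/E² = 2.706025·0.2500/0.002304 = 293.623.
Rounding up, n = 294.

n = 294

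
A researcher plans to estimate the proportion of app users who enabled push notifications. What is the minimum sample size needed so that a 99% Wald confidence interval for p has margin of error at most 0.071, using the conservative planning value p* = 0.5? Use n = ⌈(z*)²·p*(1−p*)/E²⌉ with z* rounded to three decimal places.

n = 330

z* = 2.576 at the 99% level.
p*(1−p*) = 0.2500.
(z*)²·p*(1−p*)/E² = 6.635776·0.2500/0.005041 = 329.090.
Rounding up, n = 330.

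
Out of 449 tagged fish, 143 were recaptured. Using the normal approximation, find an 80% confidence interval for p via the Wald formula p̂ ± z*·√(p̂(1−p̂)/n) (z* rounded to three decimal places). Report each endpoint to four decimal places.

(0.2903, 0.3467)

Sample proportion p̂ = 143/449 = 0.31849.
SE(p̂) = √(0.31849·0.68151/449) = 0.021987.
z* = 1.282 at the 80% level.
Margin = 1.282·0.021987 = 0.02819.
CI: 0.31849 ± 0.02819 = (0.2903, 0.3467).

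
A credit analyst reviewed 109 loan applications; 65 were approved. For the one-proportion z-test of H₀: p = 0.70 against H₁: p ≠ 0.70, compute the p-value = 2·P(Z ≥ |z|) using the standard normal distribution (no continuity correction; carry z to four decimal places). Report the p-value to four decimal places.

p-value = 0.0182

The sample proportion is 65/109 = 0.59633.
Null standard error: √(0.70·0.30/109) = √0.001926606 = 0.043893.
Test statistic (full precision, shown to 4 dp): z = (65/109 − 0.70)/SE₀ ≈ -2.3619.
From the standard normal, 2·P(Z ≥ |z|) = 0.0182.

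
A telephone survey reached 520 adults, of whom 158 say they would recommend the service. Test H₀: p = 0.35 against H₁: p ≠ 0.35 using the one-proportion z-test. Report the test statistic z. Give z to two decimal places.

Sample proportion p̂ = 158/520 = 0.30385.
Null standard error: √(0.35·0.65/520) = √0.000437500 = 0.020917.
z = (p̂ − p₀)/SE = (0.30385 − 0.35)/0.020917 = -2.21.

z = -2.21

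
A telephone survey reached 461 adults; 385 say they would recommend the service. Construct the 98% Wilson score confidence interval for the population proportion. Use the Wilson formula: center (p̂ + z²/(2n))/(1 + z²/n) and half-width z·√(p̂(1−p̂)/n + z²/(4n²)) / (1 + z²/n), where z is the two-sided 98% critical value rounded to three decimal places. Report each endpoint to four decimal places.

Here p̂ = 385/461 = 0.83514 and z = 2.326 (z² = 5.410276).
Denominator 1 + z²/n = 1 + 5.410276/461 = 1.011736.
Center = (0.83514 + 0.005868)/1.011736 = 0.83125.
Radicand: p̂(1−p̂)/n + z²/(4n²) = 0.000298656 + 0.000006364 = 0.000305020.
Half-width = 2.326·√0.000305020/1.011736 = 0.04015.
CI: 0.83125 ± 0.04015 = (0.7911, 0.8714).

(0.7911, 0.8714)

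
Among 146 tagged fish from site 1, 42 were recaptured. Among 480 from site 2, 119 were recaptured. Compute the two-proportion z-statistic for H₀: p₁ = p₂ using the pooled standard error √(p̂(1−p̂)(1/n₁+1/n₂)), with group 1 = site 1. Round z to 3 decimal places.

z = 0.962

p̂₁ = 42/146 = 0.28767, p̂₂ = 119/480 = 0.24792.
Pooled p̂ = (42+119)/(146+480) = 161/626 = 0.25719.
Pooled SE = √[0.1910426·0.00893265] ≈ 0.041310.
z = 0.03975/0.041310 = 0.962.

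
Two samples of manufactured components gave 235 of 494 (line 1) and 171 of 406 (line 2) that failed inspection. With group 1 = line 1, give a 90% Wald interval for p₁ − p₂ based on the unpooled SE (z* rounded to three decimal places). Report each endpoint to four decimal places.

(-0.0002, 0.1092)

p̂₁ = 0.47571, p̂₂ = 0.42118, so the observed difference is 0.05453.
Unpooled SE = √(p̂₁(1−p̂₁)/n₁ + p̂₂(1−p̂₂)/n₂) = √(0.000504878 + 0.000600462) = 0.033247.
z* = 1.645 at the 90% level. Margin = 1.645·0.033247 = 0.05469.
So the interval runs from -0.0002 to 0.1092.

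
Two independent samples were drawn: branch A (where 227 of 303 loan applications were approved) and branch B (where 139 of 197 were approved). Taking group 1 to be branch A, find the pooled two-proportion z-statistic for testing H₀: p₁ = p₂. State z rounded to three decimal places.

z = 1.075

Sample proportions: p̂₁ = 227/303 = 0.74917 and p̂₂ = 139/197 = 0.70558.
Pooled p̂ = (227+139)/(303+197) = 366/500 = 0.73200.
SE = √[p̂(1−p̂)(1/n₁+1/n₂)] = √[0.73200·0.26800·(1/303+1/197)] ≈ 0.040537.
z = 0.04359/0.040537 = 1.075.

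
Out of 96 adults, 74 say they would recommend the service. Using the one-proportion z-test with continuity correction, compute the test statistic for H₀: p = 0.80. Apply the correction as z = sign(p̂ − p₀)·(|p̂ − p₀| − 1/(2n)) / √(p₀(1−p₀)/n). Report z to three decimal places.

z = -0.587

Sample proportion p̂ = 74/96 = 0.77083. p̂ − p₀ = -0.029167.
1/(2n) = 0.005208.
Corrected numerator: |-0.029167| − 0.005208 = 0.023959.
Under H₀, SE = √(p₀(1−p₀)/n) = √(0.80·0.20/96) = √0.001666667 = 0.040825.
z = (−)0.023959/0.040825 = -0.587.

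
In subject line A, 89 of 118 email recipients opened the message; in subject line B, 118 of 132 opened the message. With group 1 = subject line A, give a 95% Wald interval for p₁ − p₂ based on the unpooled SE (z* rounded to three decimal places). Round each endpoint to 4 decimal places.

(-0.2335, -0.0459)

p̂₁ = 0.75424, p̂₂ = 0.89394, so the observed difference is -0.13970.
SE = √(0.001570876 + 0.000718271) = √0.002289147 = 0.047845.
For 95% confidence, z* = 1.960. Margin of error = 0.09378.
So the interval runs from -0.2335 to -0.0459.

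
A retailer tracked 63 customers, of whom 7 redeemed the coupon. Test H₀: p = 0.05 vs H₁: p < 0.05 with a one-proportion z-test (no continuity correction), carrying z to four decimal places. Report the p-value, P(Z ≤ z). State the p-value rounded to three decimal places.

Sample proportion p̂ = 7/63 = 0.11111.
Null standard error: √(0.05·0.95/63) = √0.000753968 = 0.027458.
z = (p̂ − p₀)/SE = (7/63 − 0.05)/0.027458 ≈ 2.2256.
From the standard normal, P(Z ≤ z) = 0.987.

p-value = 0.987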